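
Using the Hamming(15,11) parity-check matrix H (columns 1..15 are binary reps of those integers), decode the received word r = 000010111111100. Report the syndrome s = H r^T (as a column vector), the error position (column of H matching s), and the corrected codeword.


s = (0, 0, 1, 1)^T, error position = 3, corrected codeword c = 001010111111100

Compute s = H r^T mod 2 one row at a time:
  s_1 = 1 + 1 + 1 + 1 + 1 + 1 + 0 + 0 = 6 ≡ 0 (mod 2).
  s_2 = 0 + 1 + 0 + 1 + 1 + 1 + 0 + 0 = 4 ≡ 0 (mod 2).
  s_3 = 0 + 0 + 0 + 1 + 1 + 1 + 0 + 0 = 3 ≡ 1 (mod 2).
  s_4 = 0 + 0 + 1 + 1 + 1 + 1 + 1 + 0 = 5 ≡ 1 (mod 2).
s = (0, 0, 1, 1)^T — this equals column 3 of H (binary 0011), so error is at position 3.
Correct: flip bit 3 of r = 000010111111100 to get c = 001010111111100.


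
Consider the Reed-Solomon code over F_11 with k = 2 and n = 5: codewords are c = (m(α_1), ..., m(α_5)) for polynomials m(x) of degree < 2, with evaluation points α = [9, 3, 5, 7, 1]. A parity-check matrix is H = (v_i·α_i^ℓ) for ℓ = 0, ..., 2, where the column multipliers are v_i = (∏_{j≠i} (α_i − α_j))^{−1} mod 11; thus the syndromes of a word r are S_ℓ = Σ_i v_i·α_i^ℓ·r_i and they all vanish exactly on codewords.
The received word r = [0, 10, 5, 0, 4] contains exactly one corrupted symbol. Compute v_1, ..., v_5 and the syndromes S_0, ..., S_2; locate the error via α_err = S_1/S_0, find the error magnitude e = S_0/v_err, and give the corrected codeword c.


S = (6, 10, 2), error at position 1, error magnitude e = 5, c = [6, 10, 5, 0, 4].

Step 1: column multipliers v_i = (∏_{j≠i}(α_i − α_j))^{−1} mod 11.
  i = 1 (α = 9): (9−3)(9−5)(9−7)(9−1) = 6·4·2·8 = 384 ≡ 10, so v_1 = 10^{−1} = 10 (mod 11).
  i = 2 (α = 3): (3−9)(3−5)(3−7)(3−1) = (−6)·(−2)·(−4)·2 = −96 ≡ 3, so v_2 = 3^{−1} = 4 (mod 11).
  i = 3 (α = 5): (5−9)(5−3)(5−7)(5−1) = (−4)·2·(−2)·4 = 64 ≡ 9, so v_3 = 9^{−1} = 5 (mod 11).
  i = 4 (α = 7): (7−9)(7−3)(7−5)(7−1) = (−2)·4·2·6 = −96 ≡ 3, so v_4 = 3^{−1} = 4 (mod 11).
  i = 5 (α = 1): (1−9)(1−3)(1−5)(1−7) = (−8)·(−2)·(−4)·(−6) = 384 ≡ 10, so v_5 = 10^{−1} = 10 (mod 11).
  v = [10, 4, 5, 4, 10].
Step 2: syndromes of r = [0, 10, 5, 0, 4] (all sums mod 11).
  S_0 = Σ v_i r_i = 10·0 + 4·10 + 5·5 + 4·0 + 10·4 = 105 ≡ 6.
  S_1 = Σ v_i α_i r_i = 10·9·0 + 4·3·10 + 5·5·5 + 4·7·0 + 10·1·4 = 285 ≡ 10.
  α_i^2 mod 11 = [4, 9, 3, 5, 1].
  S_2 = Σ v_i α_i^2 r_i = 10·4·0 + 4·9·10 + 5·3·5 + 4·5·0 + 10·1·4 = 475 ≡ 2.
  S = (6, 10, 2) ≠ 0, so r is not a codeword (an error is present).
Step 3: locate the error. For a single error e at position i, S_ℓ = v_i·e·α_i^ℓ, so α_err = S_1/S_0.
  S_0^{−1} = 6^{−1} = 2 (mod 11), so α_err = 10·2 = 20 ≡ 9 = α_1. Error position i = 1.
  Consistency check: S_2/S_1 = 2·10 = 20 ≡ 9 = α_err ✓ (single-error assumption holds).
Step 4: error magnitude e = S_0/v_1 = S_0·∏_{j≠1}(α_1 − α_j) = 6·10 = 60 ≡ 5 (mod 11).
Step 5: correct position 1: c_1 = r_1 − e = 0 − 5 ≡ 6 (mod 11). Hence c = [6, 10, 5, 0, 4].
  Check: interpolating c through the α_i gives m(x) = 1 + 3·x (degree < 2) with m(α_i) = c_i for every i, so c is indeed a codeword.


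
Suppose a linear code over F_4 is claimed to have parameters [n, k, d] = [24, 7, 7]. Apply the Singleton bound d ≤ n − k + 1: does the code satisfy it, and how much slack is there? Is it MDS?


Singleton RHS = n − k + 1 = 18, slack = 11, bound satisfied, not MDS.

Singleton bound: d ≤ n − k + 1.
Here n = 24, k = 7, so n − k + 1 = 18.
Given d = 7, check d ≤ 18: YES.
Slack = (n − k + 1) − d = 11.
The code is NOT MDS (slack = 11 > 0).
Description: the claimed parameters are [24, 7, 7]_4; such a code would be non-MDS.


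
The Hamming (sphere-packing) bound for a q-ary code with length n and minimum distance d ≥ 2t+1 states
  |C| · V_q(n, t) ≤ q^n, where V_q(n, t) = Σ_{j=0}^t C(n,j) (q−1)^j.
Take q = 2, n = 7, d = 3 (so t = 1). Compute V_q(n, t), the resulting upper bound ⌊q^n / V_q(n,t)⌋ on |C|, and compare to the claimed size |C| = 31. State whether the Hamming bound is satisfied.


V_q(n, t) = 8, q^n = 128, Hamming bound = 16, |C| = 31 > bound (violated).

Step 1: Compute V_q(n, t) = Σ_{j=0}^1 C(n, j) (q−1)^j.
  j = 0: C(7,0)·(1)^0 = 1·1 = 1.
  j = 1: C(7,1)·(1)^1 = 7·1 = 7.
  V_q(n, t) = 1 + 7 = 8.
Step 2: q^n = 2^7 = 128.
Step 3: Hamming bound ⌊q^n / V_q(n,t)⌋ = ⌊128/8⌋ = 16.
Step 4: Compare |C| = 31 to 16: violated.
The claimed |C| lies above the Hamming bound, so no 2-ary code of length 7 with d ≥ 3 can have 31 codewords.


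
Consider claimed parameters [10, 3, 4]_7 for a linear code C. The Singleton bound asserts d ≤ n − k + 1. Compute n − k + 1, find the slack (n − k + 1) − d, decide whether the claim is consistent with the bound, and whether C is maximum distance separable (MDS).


Singleton RHS = n − k + 1 = 8, slack = 4, bound satisfied, not MDS.

Singleton bound: d ≤ n − k + 1.
Here n = 10, k = 3, so n − k + 1 = 8.
Given d = 4, check d ≤ 8: YES.
Slack = (n − k + 1) − d = 4.
The code is NOT MDS (slack = 4 > 0).
Description: the claimed parameters are [10, 3, 4]_7; such a code would be non-MDS.


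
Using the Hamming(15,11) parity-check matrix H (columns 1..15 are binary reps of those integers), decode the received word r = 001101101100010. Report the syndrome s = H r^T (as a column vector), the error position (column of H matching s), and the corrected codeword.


s = (1, 0, 1, 1)^T, error position = 11, corrected codeword c = 001101101110010

Compute s = H r^T mod 2 one row at a time:
  s_1 = 0 + 1 + 1 + 0 + 0 + 0 + 1 + 0 = 3 ≡ 1 (mod 2).
  s_2 = 1 + 0 + 1 + 1 + 0 + 0 + 1 + 0 = 4 ≡ 0 (mod 2).
  s_3 = 0 + 1 + 1 + 1 + 1 + 0 + 1 + 0 = 5 ≡ 1 (mod 2).
  s_4 = 0 + 1 + 0 + 1 + 1 + 0 + 0 + 0 = 3 ≡ 1 (mod 2).
s = (1, 0, 1, 1)^T — this equals column 11 of H (binary 1011), so error is at position 11.
Correct: flip bit 11 of r = 001101101100010 to get c = 001101101110010.


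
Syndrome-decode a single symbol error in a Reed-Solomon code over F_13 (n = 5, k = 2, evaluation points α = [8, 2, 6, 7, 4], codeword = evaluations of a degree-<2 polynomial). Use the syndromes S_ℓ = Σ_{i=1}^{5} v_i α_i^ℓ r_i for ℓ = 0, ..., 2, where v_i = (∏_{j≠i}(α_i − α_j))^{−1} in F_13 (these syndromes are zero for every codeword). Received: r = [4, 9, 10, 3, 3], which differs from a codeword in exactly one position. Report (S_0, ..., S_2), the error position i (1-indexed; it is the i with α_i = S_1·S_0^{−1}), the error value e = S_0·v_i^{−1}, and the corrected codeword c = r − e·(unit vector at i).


S = (2, 1, 7), error at position 4, error magnitude e = 9, c = [4, 9, 10, 7, 3].

Step 1: column multipliers v_i = (∏_{j≠i}(α_i − α_j))^{−1} mod 13.
  i = 1 (α = 8): (8−2)(8−6)(8−7)(8−4) = 6·2·1·4 = 48 ≡ 9, so v_1 = 9^{−1} = 3 (mod 13).
  i = 2 (α = 2): (2−8)(2−6)(2−7)(2−4) = (−6)·(−4)·(−5)·(−2) = 240 ≡ 6, so v_2 = 6^{−1} = 11 (mod 13).
  i = 3 (α = 6): (6−8)(6−2)(6−7)(6−4) = (−2)·4·(−1)·2 = 16 ≡ 3, so v_3 = 3^{−1} = 9 (mod 13).
  i = 4 (α = 7): (7−8)(7−2)(7−6)(7−4) = (−1)·5·1·3 = −15 ≡ 11, so v_4 = 11^{−1} = 6 (mod 13).
  i = 5 (α = 4): (4−8)(4−2)(4−6)(4−7) = (−4)·2·(−2)·(−3) = −48 ≡ 4, so v_5 = 4^{−1} = 10 (mod 13).
  v = [3, 11, 9, 6, 10].
Step 2: syndromes of r = [4, 9, 10, 3, 3] (all sums mod 13).
  S_0 = Σ v_i r_i = 3·4 + 11·9 + 9·10 + 6·3 + 10·3 = 249 ≡ 2.
  S_1 = Σ v_i α_i r_i = 3·8·4 + 11·2·9 + 9·6·10 + 6·7·3 + 10·4·3 = 1080 ≡ 1.
  α_i^2 mod 13 = [12, 4, 10, 10, 3].
  S_2 = Σ v_i α_i^2 r_i = 3·12·4 + 11·4·9 + 9·10·10 + 6·10·3 + 10·3·3 = 1710 ≡ 7.
  S = (2, 1, 7) ≠ 0, so r is not a codeword (an error is present).
Step 3: locate the error. For a single error e at position i, S_ℓ = v_i·e·α_i^ℓ, so α_err = S_1/S_0.
  S_0^{−1} = 2^{−1} = 7 (mod 13), so α_err = 1·7 = 7 ≡ 7 = α_4. Error position i = 4.
  Consistency check: S_2/S_1 = 7·1 = 7 ≡ 7 = α_err ✓ (single-error assumption holds).
Step 4: error magnitude e = S_0/v_4 = S_0·∏_{j≠4}(α_4 − α_j) = 2·11 = 22 ≡ 9 (mod 13).
Step 5: correct position 4: c_4 = r_4 − e = 3 − 9 ≡ 7 (mod 13). Hence c = [4, 9, 10, 7, 3].
  Check: interpolating c through the α_i gives m(x) = 2 + 10·x (degree < 2) with m(α_i) = c_i for every i, so c is indeed a codeword.


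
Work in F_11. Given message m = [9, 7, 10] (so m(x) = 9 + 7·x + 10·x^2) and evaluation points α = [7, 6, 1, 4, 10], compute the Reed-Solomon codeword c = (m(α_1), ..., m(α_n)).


c = [9, 4, 4, 10, 1]

Message polynomial: m(x) = 9 + 7·x + 10·x^2 (mod 11).
For each evaluation point α_i, compute m(α_i) mod 11:
  α_1 = 7: Horner steps 10 → 0 → 9, so m(7) = 9.
  α_2 = 6: Horner steps 10 → 1 → 4, so m(6) = 4.
  α_3 = 1: Horner steps 10 → 6 → 4, so m(1) = 4.
  α_4 = 4: Horner steps 10 → 3 → 10, so m(4) = 10.
  α_5 = 10: Horner steps 10 → 8 → 1, so m(10) = 1.
Codeword c = [9, 4, 4, 10, 1] ∈ F_11^5.


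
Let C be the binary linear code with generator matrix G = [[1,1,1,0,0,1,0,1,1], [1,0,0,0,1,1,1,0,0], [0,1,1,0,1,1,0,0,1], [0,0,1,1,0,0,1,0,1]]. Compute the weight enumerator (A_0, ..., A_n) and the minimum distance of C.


Weight distribution: A_0 = 1, A_3 = 3, A_4 = 3, A_5 = 4, A_6 = 4, A_7 = 1. Minimum distance d = 3.

Enumerate all 2^4 = 16 messages m ∈ F_2^4.
For each, compute codeword c = mG in F_2^9, then tally its weight.
  m = 0000 → c = 000000000, weight = 0.
  m = 1000 → c = 111001011, weight = 6.
  m = 0100 → c = 100011100, weight = 4.
  m = 1100 → c = 011010111, weight = 6.
  m = 0010 → c = 011011001, weight = 5.
  m = 1010 → c = 100010010, weight = 3.
  m = 0110 → c = 111000101, weight = 5.
  m = 1110 → c = 000001110, weight = 3.
  m = 0001 → c = 001100101, weight = 4.
  m = 1001 → c = 110101110, weight = 6.
  m = 0101 → c = 101111001, weight = 6.
  m = 1101 → c = 010110010, weight = 4.
  m = 0011 → c = 010111100, weight = 5.
  m = 1011 → c = 101110111, weight = 7.
  m = 0111 → c = 110100000, weight = 3.
  m = 1111 → c = 001101011, weight = 5.
Tally weights:
  weight 0: 1 codewords.
  weight 3: 3 codewords.
  weight 4: 3 codewords.
  weight 5: 4 codewords.
  weight 6: 4 codewords.
  weight 7: 1 codewords.
Minimum distance d = smallest w > 0 with A_w > 0 = 3.
Sanity: Σ A_w = 16 = 2^4 = 16 ✓.


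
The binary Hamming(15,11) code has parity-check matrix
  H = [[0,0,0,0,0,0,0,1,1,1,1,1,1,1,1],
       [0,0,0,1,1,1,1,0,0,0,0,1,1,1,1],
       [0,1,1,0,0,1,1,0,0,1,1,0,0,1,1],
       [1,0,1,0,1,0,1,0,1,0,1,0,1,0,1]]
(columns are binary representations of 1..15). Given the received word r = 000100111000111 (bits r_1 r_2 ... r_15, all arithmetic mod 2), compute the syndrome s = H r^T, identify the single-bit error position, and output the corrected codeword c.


s = (1, 1, 1, 0)^T, error position = 14, corrected codeword c = 000100111000101

Compute s = H r^T mod 2 one row at a time:
  s_1 = 1 + 1 + 0 + 0 + 0 + 1 + 1 + 1 = 5 ≡ 1 (mod 2).
  s_2 = 1 + 0 + 0 + 1 + 0 + 1 + 1 + 1 = 5 ≡ 1 (mod 2).
  s_3 = 0 + 0 + 0 + 1 + 0 + 0 + 1 + 1 = 3 ≡ 1 (mod 2).
  s_4 = 0 + 0 + 0 + 1 + 1 + 0 + 1 + 1 = 4 ≡ 0 (mod 2).
s = (1, 1, 1, 0)^T — this equals column 14 of H (binary 1110), so error is at position 14.
Correct: flip bit 14 of r = 000100111000111 to get c = 000100111000101.


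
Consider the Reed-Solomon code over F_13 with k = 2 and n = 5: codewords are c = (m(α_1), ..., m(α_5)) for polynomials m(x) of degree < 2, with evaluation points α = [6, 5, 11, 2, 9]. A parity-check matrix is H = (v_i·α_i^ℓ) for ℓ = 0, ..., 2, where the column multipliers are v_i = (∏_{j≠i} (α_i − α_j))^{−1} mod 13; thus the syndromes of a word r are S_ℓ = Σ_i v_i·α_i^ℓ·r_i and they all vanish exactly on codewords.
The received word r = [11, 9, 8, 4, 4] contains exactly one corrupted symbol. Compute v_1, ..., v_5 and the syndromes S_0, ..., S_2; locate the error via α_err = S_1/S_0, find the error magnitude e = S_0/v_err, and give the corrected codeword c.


S = (7, 1, 2), error at position 4, error magnitude e = 1, c = [11, 9, 8, 3, 4].

Step 1: column multipliers v_i = (∏_{j≠i}(α_i − α_j))^{−1} mod 13.
  i = 1 (α = 6): (6−5)(6−11)(6−2)(6−9) = 1·(−5)·4·(−3) = 60 ≡ 8, so v_1 = 8^{−1} = 5 (mod 13).
  i = 2 (α = 5): (5−6)(5−11)(5−2)(5−9) = (−1)·(−6)·3·(−4) = −72 ≡ 6, so v_2 = 6^{−1} = 11 (mod 13).
  i = 3 (α = 11): (11−6)(11−5)(11−2)(11−9) = 5·6·9·2 = 540 ≡ 7, so v_3 = 7^{−1} = 2 (mod 13).
  i = 4 (α = 2): (2−6)(2−5)(2−11)(2−9) = (−4)·(−3)·(−9)·(−7) = 756 ≡ 2, so v_4 = 2^{−1} = 7 (mod 13).
  i = 5 (α = 9): (9−6)(9−5)(9−11)(9−2) = 3·4·(−2)·7 = −168 ≡ 1, so v_5 = 1^{−1} = 1 (mod 13).
  v = [5, 11, 2, 7, 1].
Step 2: syndromes of r = [11, 9, 8, 4, 4] (all sums mod 13).
  S_0 = Σ v_i r_i = 5·11 + 11·9 + 2·8 + 7·4 + 1·4 = 202 ≡ 7.
  S_1 = Σ v_i α_i r_i = 5·6·11 + 11·5·9 + 2·11·8 + 7·2·4 + 1·9·4 = 1093 ≡ 1.
  α_i^2 mod 13 = [10, 12, 4, 4, 3].
  S_2 = Σ v_i α_i^2 r_i = 5·10·11 + 11·12·9 + 2·4·8 + 7·4·4 + 1·3·4 = 1926 ≡ 2.
  S = (7, 1, 2) ≠ 0, so r is not a codeword (an error is present).
Step 3: locate the error. For a single error e at position i, S_ℓ = v_i·e·α_i^ℓ, so α_err = S_1/S_0.
  S_0^{−1} = 7^{−1} = 2 (mod 13), so α_err = 1·2 = 2 ≡ 2 = α_4. Error position i = 4.
  Consistency check: S_2/S_1 = 2·1 = 2 ≡ 2 = α_err ✓ (single-error assumption holds).
Step 4: error magnitude e = S_0/v_4 = S_0·∏_{j≠4}(α_4 − α_j) = 7·2 = 14 ≡ 1 (mod 13).
Step 5: correct position 4: c_4 = r_4 − e = 4 − 1 ≡ 3 (mod 13). Hence c = [11, 9, 8, 3, 4].
  Check: interpolating c through the α_i gives m(x) = 12 + 2·x (degree < 2) with m(α_i) = c_i for every i, so c is indeed a codeword.


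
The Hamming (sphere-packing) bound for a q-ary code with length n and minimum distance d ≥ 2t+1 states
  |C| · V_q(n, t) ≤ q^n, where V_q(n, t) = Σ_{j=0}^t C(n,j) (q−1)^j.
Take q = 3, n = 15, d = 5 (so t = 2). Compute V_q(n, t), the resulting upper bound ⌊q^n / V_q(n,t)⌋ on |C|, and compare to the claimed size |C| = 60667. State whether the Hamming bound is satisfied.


V_q(n, t) = 451, q^n = 14348907, Hamming bound = 31815, |C| = 60667 > bound (violated).

Step 1: Compute V_q(n, t) = Σ_{j=0}^2 C(n, j) (q−1)^j.
  j = 0: C(15,0)·(2)^0 = 1·1 = 1.
  j = 1: C(15,1)·(2)^1 = 15·2 = 30.
  j = 2: C(15,2)·(2)^2 = 105·4 = 420.
  V_q(n, t) = 1 + 30 + 420 = 451.
Step 2: q^n = 3^15 = 14348907.
Step 3: Hamming bound ⌊q^n / V_q(n,t)⌋ = ⌊14348907/451⌋ = 31815.
Step 4: Compare |C| = 60667 to 31815: violated.
The claimed |C| lies above the Hamming bound, so no 3-ary code of length 15 with d ≥ 5 can have 60667 codewords.


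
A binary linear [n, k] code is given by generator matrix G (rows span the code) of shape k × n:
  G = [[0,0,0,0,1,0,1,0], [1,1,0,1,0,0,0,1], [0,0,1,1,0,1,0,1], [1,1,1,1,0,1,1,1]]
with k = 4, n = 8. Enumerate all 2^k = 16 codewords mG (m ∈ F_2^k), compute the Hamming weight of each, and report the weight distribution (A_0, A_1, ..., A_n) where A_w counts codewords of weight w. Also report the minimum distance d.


Weight distribution: A_0 = 1, A_2 = 1, A_3 = 6, A_4 = 3, A_6 = 3, A_7 = 2. Minimum distance d = 2.

Enumerate all 2^4 = 16 messages m ∈ F_2^4.
For each, compute codeword c = mG in F_2^8, then tally its weight.
  m = 0000 → c = 00000000, weight = 0.
  m = 1000 → c = 00001010, weight = 2.
  m = 0100 → c = 11010001, weight = 4.
  m = 1100 → c = 11011011, weight = 6.
  m = 0010 → c = 00110101, weight = 4.
  m = 1010 → c = 00111111, weight = 6.
  m = 0110 → c = 11100100, weight = 4.
  m = 1110 → c = 11101110, weight = 6.
  m = 0001 → c = 11110111, weight = 7.
  m = 1001 → c = 11111101, weight = 7.
  m = 0101 → c = 00100110, weight = 3.
  m = 1101 → c = 00101100, weight = 3.
  m = 0011 → c = 11000010, weight = 3.
  m = 1011 → c = 11001000, weight = 3.
  m = 0111 → c = 00010011, weight = 3.
  m = 1111 → c = 00011001, weight = 3.
Tally weights:
  weight 0: 1 codewords.
  weight 2: 1 codewords.
  weight 3: 6 codewords.
  weight 4: 3 codewords.
  weight 6: 3 codewords.
  weight 7: 2 codewords.
Minimum distance d = smallest w > 0 with A_w > 0 = 2.
Sanity: Σ A_w = 16 = 2^4 = 16 ✓.


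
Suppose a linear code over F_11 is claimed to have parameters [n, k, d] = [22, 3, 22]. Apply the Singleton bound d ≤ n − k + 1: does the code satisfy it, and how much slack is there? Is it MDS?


Singleton RHS = n − k + 1 = 20, slack = -2, bound violated (no such code; not MDS).

Singleton bound: d ≤ n − k + 1.
Here n = 22, k = 3, so n − k + 1 = 20.
Given d = 22, check d ≤ 20: NO.
Slack = (n − k + 1) − d = -2.
The slack is negative: d = 22 exceeds n − k + 1 = 20 by 2, so the Singleton bound is violated and no linear [22, 3, 22]_11 code can exist. In particular it is not MDS (MDS requires d = n − k + 1 exactly).
Description: the claimed parameters are [22, 3, 22]_11; such a code would be impossible (violates the Singleton bound).


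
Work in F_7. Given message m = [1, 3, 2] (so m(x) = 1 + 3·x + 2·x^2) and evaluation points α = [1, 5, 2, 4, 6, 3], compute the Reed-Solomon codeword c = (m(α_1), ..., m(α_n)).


c = [6, 3, 1, 3, 0, 0]

Message polynomial: m(x) = 1 + 3·x + 2·x^2 (mod 7).
For each evaluation point α_i, compute m(α_i) mod 7:
  α_1 = 1: Horner steps 2 → 5 → 6, so m(1) = 6.
  α_2 = 5: Horner steps 2 → 6 → 3, so m(5) = 3.
  α_3 = 2: Horner steps 2 → 0 → 1, so m(2) = 1.
  α_4 = 4: Horner steps 2 → 4 → 3, so m(4) = 3.
  α_5 = 6: Horner steps 2 → 1 → 0, so m(6) = 0.
  α_6 = 3: Horner steps 2 → 2 → 0, so m(3) = 0.
Codeword c = [6, 3, 1, 3, 0, 0] ∈ F_7^6.


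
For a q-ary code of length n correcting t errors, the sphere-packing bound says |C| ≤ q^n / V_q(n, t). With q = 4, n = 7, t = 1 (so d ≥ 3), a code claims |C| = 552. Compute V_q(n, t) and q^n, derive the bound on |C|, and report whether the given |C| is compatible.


V_q(n, t) = 22, q^n = 16384, Hamming bound = 744, |C| = 552 ≤ bound (satisfied).

Step 1: Compute V_q(n, t) = Σ_{j=0}^1 C(n, j) (q−1)^j.
  j = 0: C(7,0)·(3)^0 = 1·1 = 1.
  j = 1: C(7,1)·(3)^1 = 7·3 = 21.
  V_q(n, t) = 1 + 21 = 22.
Step 2: q^n = 4^7 = 16384.
Step 3: Hamming bound ⌊q^n / V_q(n,t)⌋ = ⌊16384/22⌋ = 744.
Step 4: Compare |C| = 552 to 744: satisfied.
The claimed |C| lies below the Hamming bound.


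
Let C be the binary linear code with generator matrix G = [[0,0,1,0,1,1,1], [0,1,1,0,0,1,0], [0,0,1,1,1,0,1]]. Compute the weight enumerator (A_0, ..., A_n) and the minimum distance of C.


Weight distribution: A_0 = 1, A_2 = 1, A_3 = 3, A_4 = 2, A_5 = 1. Minimum distance d = 2.

Enumerate all 2^3 = 8 messages m ∈ F_2^3.
For each, compute codeword c = mG in F_2^7, then tally its weight.
  m = 000 → c = 0000000, weight = 0.
  m = 100 → c = 0010111, weight = 4.
  m = 010 → c = 0110010, weight = 3.
  m = 110 → c = 0100101, weight = 3.
  m = 001 → c = 0011101, weight = 4.
  m = 101 → c = 0001010, weight = 2.
  m = 011 → c = 0101111, weight = 5.
  m = 111 → c = 0111000, weight = 3.
Tally weights:
  weight 0: 1 codewords.
  weight 2: 1 codewords.
  weight 3: 3 codewords.
  weight 4: 2 codewords.
  weight 5: 1 codewords.
Minimum distance d = smallest w > 0 with A_w > 0 = 2.
Sanity: Σ A_w = 8 = 2^3 = 8 ✓.


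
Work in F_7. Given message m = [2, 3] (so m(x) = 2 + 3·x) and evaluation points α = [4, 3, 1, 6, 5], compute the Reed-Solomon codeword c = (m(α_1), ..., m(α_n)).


c = [0, 4, 5, 6, 3]

Message polynomial: m(x) = 2 + 3·x (mod 7).
For each evaluation point α_i, compute m(α_i) mod 7:
  α_1 = 4: Horner steps 3 → 0, so m(4) = 0.
  α_2 = 3: Horner steps 3 → 4, so m(3) = 4.
  α_3 = 1: Horner steps 3 → 5, so m(1) = 5.
  α_4 = 6: Horner steps 3 → 6, so m(6) = 6.
  α_5 = 5: Horner steps 3 → 3, so m(5) = 3.
Codeword c = [0, 4, 5, 6, 3] ∈ F_7^5.


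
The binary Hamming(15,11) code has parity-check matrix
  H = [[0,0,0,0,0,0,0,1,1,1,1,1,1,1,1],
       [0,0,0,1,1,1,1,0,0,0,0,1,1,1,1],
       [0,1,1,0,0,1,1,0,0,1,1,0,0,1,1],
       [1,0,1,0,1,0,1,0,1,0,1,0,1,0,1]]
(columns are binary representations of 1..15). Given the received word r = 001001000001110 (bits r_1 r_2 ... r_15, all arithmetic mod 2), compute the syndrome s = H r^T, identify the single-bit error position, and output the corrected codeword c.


s = (1, 0, 1, 0)^T, error position = 10, corrected codeword c = 001001000101110

Compute s = H r^T mod 2 one row at a time:
  s_1 = 0 + 0 + 0 + 0 + 1 + 1 + 1 + 0 = 3 ≡ 1 (mod 2).
  s_2 = 0 + 0 + 1 + 0 + 1 + 1 + 1 + 0 = 4 ≡ 0 (mod 2).
  s_3 = 0 + 1 + 1 + 0 + 0 + 0 + 1 + 0 = 3 ≡ 1 (mod 2).
  s_4 = 0 + 1 + 0 + 0 + 0 + 0 + 1 + 0 = 2 ≡ 0 (mod 2).
s = (1, 0, 1, 0)^T — this equals column 10 of H (binary 1010), so error is at position 10.
Correct: flip bit 10 of r = 001001000001110 to get c = 001001000101110.


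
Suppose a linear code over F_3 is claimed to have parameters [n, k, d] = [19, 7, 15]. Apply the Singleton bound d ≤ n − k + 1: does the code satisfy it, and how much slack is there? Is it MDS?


Singleton RHS = n − k + 1 = 13, slack = -2, bound violated (no such code; not MDS).

Singleton bound: d ≤ n − k + 1.
Here n = 19, k = 7, so n − k + 1 = 13.
Given d = 15, check d ≤ 13: NO.
Slack = (n − k + 1) − d = -2.
The slack is negative: d = 15 exceeds n − k + 1 = 13 by 2, so the Singleton bound is violated and no linear [19, 7, 15]_3 code can exist. In particular it is not MDS (MDS requires d = n − k + 1 exactly).
Description: the claimed parameters are [19, 7, 15]_3; such a code would be impossible (violates the Singleton bound).


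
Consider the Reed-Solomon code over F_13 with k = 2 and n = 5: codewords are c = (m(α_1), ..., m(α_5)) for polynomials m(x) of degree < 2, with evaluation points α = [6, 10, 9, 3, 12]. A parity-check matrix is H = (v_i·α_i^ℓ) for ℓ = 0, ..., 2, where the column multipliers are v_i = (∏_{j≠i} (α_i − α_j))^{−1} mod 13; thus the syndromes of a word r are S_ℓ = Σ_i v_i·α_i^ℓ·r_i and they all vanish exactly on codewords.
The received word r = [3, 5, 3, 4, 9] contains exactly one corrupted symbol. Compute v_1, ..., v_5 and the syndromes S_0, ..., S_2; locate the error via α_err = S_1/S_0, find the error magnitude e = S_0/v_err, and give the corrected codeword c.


S = (9, 2, 12), error at position 1, error magnitude e = 6, c = [10, 5, 3, 4, 9].

Step 1: column multipliers v_i = (∏_{j≠i}(α_i − α_j))^{−1} mod 13.
  i = 1 (α = 6): (6−10)(6−9)(6−3)(6−12) = (−4)·(−3)·3·(−6) = −216 ≡ 5, so v_1 = 5^{−1} = 8 (mod 13).
  i = 2 (α = 10): (10−6)(10−9)(10−3)(10−12) = 4·1·7·(−2) = −56 ≡ 9, so v_2 = 9^{−1} = 3 (mod 13).
  i = 3 (α = 9): (9−6)(9−10)(9−3)(9−12) = 3·(−1)·6·(−3) = 54 ≡ 2, so v_3 = 2^{−1} = 7 (mod 13).
  i = 4 (α = 3): (3−6)(3−10)(3−9)(3−12) = (−3)·(−7)·(−6)·(−9) = 1134 ≡ 3, so v_4 = 3^{−1} = 9 (mod 13).
  i = 5 (α = 12): (12−6)(12−10)(12−9)(12−3) = 6·2·3·9 = 324 ≡ 12, so v_5 = 12^{−1} = 12 (mod 13).
  v = [8, 3, 7, 9, 12].
Step 2: syndromes of r = [3, 5, 3, 4, 9] (all sums mod 13).
  S_0 = Σ v_i r_i = 8·3 + 3·5 + 7·3 + 9·4 + 12·9 = 204 ≡ 9.
  S_1 = Σ v_i α_i r_i = 8·6·3 + 3·10·5 + 7·9·3 + 9·3·4 + 12·12·9 = 1887 ≡ 2.
  α_i^2 mod 13 = [10, 9, 3, 9, 1].
  S_2 = Σ v_i α_i^2 r_i = 8·10·3 + 3·9·5 + 7·3·3 + 9·9·4 + 12·1·9 = 870 ≡ 12.
  S = (9, 2, 12) ≠ 0, so r is not a codeword (an error is present).
Step 3: locate the error. For a single error e at position i, S_ℓ = v_i·e·α_i^ℓ, so α_err = S_1/S_0.
  S_0^{−1} = 9^{−1} = 3 (mod 13), so α_err = 2·3 = 6 ≡ 6 = α_1. Error position i = 1.
  Consistency check: S_2/S_1 = 12·7 = 84 ≡ 6 = α_err ✓ (single-error assumption holds).
Step 4: error magnitude e = S_0/v_1 = S_0·∏_{j≠1}(α_1 − α_j) = 9·5 = 45 ≡ 6 (mod 13).
Step 5: correct position 1: c_1 = r_1 − e = 3 − 6 ≡ 10 (mod 13). Hence c = [10, 5, 3, 4, 9].
  Check: interpolating c through the α_i gives m(x) = 11 + 2·x (degree < 2) with m(α_i) = c_i for every i, so c is indeed a codeword.


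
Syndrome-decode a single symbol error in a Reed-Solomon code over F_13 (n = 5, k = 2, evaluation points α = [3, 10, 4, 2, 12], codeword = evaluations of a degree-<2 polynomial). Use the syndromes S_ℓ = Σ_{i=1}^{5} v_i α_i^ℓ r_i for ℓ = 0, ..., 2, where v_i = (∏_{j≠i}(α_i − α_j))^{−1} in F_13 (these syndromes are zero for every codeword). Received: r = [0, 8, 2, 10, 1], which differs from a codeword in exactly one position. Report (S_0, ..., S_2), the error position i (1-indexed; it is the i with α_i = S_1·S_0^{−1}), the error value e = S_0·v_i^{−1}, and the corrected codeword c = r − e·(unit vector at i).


S = (5, 7, 2), error at position 3, error magnitude e = 12, c = [0, 8, 3, 10, 1].

Step 1: column multipliers v_i = (∏_{j≠i}(α_i − α_j))^{−1} mod 13.
  i = 1 (α = 3): (3−10)(3−4)(3−2)(3−12) = (−7)·(−1)·1·(−9) = −63 ≡ 2, so v_1 = 2^{−1} = 7 (mod 13).
  i = 2 (α = 10): (10−3)(10−4)(10−2)(10−12) = 7·6·8·(−2) = −672 ≡ 4, so v_2 = 4^{−1} = 10 (mod 13).
  i = 3 (α = 4): (4−3)(4−10)(4−2)(4−12) = 1·(−6)·2·(−8) = 96 ≡ 5, so v_3 = 5^{−1} = 8 (mod 13).
  i = 4 (α = 2): (2−3)(2−10)(2−4)(2−12) = (−1)·(−8)·(−2)·(−10) = 160 ≡ 4, so v_4 = 4^{−1} = 10 (mod 13).
  i = 5 (α = 12): (12−3)(12−10)(12−4)(12−2) = 9·2·8·10 = 1440 ≡ 10, so v_5 = 10^{−1} = 4 (mod 13).
  v = [7, 10, 8, 10, 4].
Step 2: syndromes of r = [0, 8, 2, 10, 1] (all sums mod 13).
  S_0 = Σ v_i r_i = 7·0 + 10·8 + 8·2 + 10·10 + 4·1 = 200 ≡ 5.
  S_1 = Σ v_i α_i r_i = 7·3·0 + 10·10·8 + 8·4·2 + 10·2·10 + 4·12·1 = 1112 ≡ 7.
  α_i^2 mod 13 = [9, 9, 3, 4, 1].
  S_2 = Σ v_i α_i^2 r_i = 7·9·0 + 10·9·8 + 8·3·2 + 10·4·10 + 4·1·1 = 1172 ≡ 2.
  S = (5, 7, 2) ≠ 0, so r is not a codeword (an error is present).
Step 3: locate the error. For a single error e at position i, S_ℓ = v_i·e·α_i^ℓ, so α_err = S_1/S_0.
  S_0^{−1} = 5^{−1} = 8 (mod 13), so α_err = 7·8 = 56 ≡ 4 = α_3. Error position i = 3.
  Consistency check: S_2/S_1 = 2·2 = 4 ≡ 4 = α_err ✓ (single-error assumption holds).
Step 4: error magnitude e = S_0/v_3 = S_0·∏_{j≠3}(α_3 − α_j) = 5·5 = 25 ≡ 12 (mod 13).
Step 5: correct position 3: c_3 = r_3 − e = 2 − 12 ≡ 3 (mod 13). Hence c = [0, 8, 3, 10, 1].
  Check: interpolating c through the α_i gives m(x) = 4 + 3·x (degree < 2) with m(α_i) = c_i for every i, so c is indeed a codeword.


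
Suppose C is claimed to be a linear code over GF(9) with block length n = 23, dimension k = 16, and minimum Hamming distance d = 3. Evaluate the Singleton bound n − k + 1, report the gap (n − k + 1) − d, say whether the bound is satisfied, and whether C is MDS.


Singleton RHS = n − k + 1 = 8, slack = 5, bound satisfied, not MDS.

Singleton bound: d ≤ n − k + 1.
Here n = 23, k = 16, so n − k + 1 = 8.
Given d = 3, check d ≤ 8: YES.
Slack = (n − k + 1) − d = 5.
The code is NOT MDS (slack = 5 > 0).
Description: the claimed parameters are [23, 16, 3]_9; such a code would be non-MDS.


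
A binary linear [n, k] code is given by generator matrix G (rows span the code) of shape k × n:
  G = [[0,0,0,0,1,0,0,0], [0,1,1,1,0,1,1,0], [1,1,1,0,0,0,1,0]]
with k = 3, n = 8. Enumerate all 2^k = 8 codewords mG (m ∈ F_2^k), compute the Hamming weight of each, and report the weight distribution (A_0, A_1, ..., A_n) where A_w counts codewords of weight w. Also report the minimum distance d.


Weight distribution: A_0 = 1, A_1 = 1, A_3 = 1, A_4 = 2, A_5 = 2, A_6 = 1. Minimum distance d = 1.

Enumerate all 2^3 = 8 messages m ∈ F_2^3.
For each, compute codeword c = mG in F_2^8, then tally its weight.
  m = 000 → c = 00000000, weight = 0.
  m = 100 → c = 00001000, weight = 1.
  m = 010 → c = 01110110, weight = 5.
  m = 110 → c = 01111110, weight = 6.
  m = 001 → c = 11100010, weight = 4.
  m = 101 → c = 11101010, weight = 5.
  m = 011 → c = 10010100, weight = 3.
  m = 111 → c = 10011100, weight = 4.
Tally weights:
  weight 0: 1 codewords.
  weight 1: 1 codewords.
  weight 3: 1 codewords.
  weight 4: 2 codewords.
  weight 5: 2 codewords.
  weight 6: 1 codewords.
Minimum distance d = smallest w > 0 with A_w > 0 = 1.
Sanity: Σ A_w = 8 = 2^3 = 8 ✓.


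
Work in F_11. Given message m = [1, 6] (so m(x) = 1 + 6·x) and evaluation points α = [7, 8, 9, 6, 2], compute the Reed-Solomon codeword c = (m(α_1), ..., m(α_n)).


c = [10, 5, 0, 4, 2]

Message polynomial: m(x) = 1 + 6·x (mod 11).
For each evaluation point α_i, compute m(α_i) mod 11:
  α_1 = 7: Horner steps 6 → 10, so m(7) = 10.
  α_2 = 8: Horner steps 6 → 5, so m(8) = 5.
  α_3 = 9: Horner steps 6 → 0, so m(9) = 0.
  α_4 = 6: Horner steps 6 → 4, so m(6) = 4.
  α_5 = 2: Horner steps 6 → 2, so m(2) = 2.
Codeword c = [10, 5, 0, 4, 2] ∈ F_11^5.


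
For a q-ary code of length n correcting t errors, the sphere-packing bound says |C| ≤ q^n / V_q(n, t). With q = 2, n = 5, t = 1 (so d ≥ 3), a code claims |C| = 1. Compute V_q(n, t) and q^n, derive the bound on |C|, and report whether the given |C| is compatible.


V_q(n, t) = 6, q^n = 32, Hamming bound = 5, |C| = 1 ≤ bound (satisfied).

Step 1: Compute V_q(n, t) = Σ_{j=0}^1 C(n, j) (q−1)^j.
  j = 0: C(5,0)·(1)^0 = 1·1 = 1.
  j = 1: C(5,1)·(1)^1 = 5·1 = 5.
  V_q(n, t) = 1 + 5 = 6.
Step 2: q^n = 2^5 = 32.
Step 3: Hamming bound ⌊q^n / V_q(n,t)⌋ = ⌊32/6⌋ = 5.
Step 4: Compare |C| = 1 to 5: satisfied.
The claimed |C| lies below the Hamming bound.


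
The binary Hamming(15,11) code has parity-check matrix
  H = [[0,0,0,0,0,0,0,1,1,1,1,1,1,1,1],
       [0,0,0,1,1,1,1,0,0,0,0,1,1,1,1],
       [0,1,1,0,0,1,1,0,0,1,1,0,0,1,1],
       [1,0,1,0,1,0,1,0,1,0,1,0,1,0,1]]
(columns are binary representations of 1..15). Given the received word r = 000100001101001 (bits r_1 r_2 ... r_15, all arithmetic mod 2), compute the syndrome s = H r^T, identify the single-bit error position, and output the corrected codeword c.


s = (0, 1, 0, 0)^T, error position = 4, corrected codeword c = 000000001101001

Compute s = H r^T mod 2 one row at a time:
  s_1 = 0 + 1 + 1 + 0 + 1 + 0 + 0 + 1 = 4 ≡ 0 (mod 2).
  s_2 = 1 + 0 + 0 + 0 + 1 + 0 + 0 + 1 = 3 ≡ 1 (mod 2).
  s_3 = 0 + 0 + 0 + 0 + 1 + 0 + 0 + 1 = 2 ≡ 0 (mod 2).
  s_4 = 0 + 0 + 0 + 0 + 1 + 0 + 0 + 1 = 2 ≡ 0 (mod 2).
s = (0, 1, 0, 0)^T — this equals column 4 of H (binary 0100), so error is at position 4.
Correct: flip bit 4 of r = 000100001101001 to get c = 000000001101001.


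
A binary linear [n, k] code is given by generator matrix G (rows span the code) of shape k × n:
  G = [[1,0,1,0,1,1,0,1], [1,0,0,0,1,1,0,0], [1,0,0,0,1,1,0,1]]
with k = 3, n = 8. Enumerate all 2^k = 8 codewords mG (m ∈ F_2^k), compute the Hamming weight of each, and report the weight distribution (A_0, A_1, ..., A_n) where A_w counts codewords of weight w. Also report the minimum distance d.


Weight distribution: A_0 = 1, A_1 = 2, A_2 = 1, A_3 = 1, A_4 = 2, A_5 = 1. Minimum distance d = 1.

Enumerate all 2^3 = 8 messages m ∈ F_2^3.
For each, compute codeword c = mG in F_2^8, then tally its weight.
  m = 000 → c = 00000000, weight = 0.
  m = 100 → c = 10101101, weight = 5.
  m = 010 → c = 10001100, weight = 3.
  m = 110 → c = 00100001, weight = 2.
  m = 001 → c = 10001101, weight = 4.
  m = 101 → c = 00100000, weight = 1.
  m = 011 → c = 00000001, weight = 1.
  m = 111 → c = 10101100, weight = 4.
Tally weights:
  weight 0: 1 codewords.
  weight 1: 2 codewords.
  weight 2: 1 codewords.
  weight 3: 1 codewords.
  weight 4: 2 codewords.
  weight 5: 1 codewords.
Minimum distance d = smallest w > 0 with A_w > 0 = 1.
Sanity: Σ A_w = 8 = 2^3 = 8 ✓.


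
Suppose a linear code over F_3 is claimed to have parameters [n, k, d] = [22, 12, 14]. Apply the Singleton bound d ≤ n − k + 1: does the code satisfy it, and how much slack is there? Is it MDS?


Singleton RHS = n − k + 1 = 11, slack = -3, bound violated (no such code; not MDS).

Singleton bound: d ≤ n − k + 1.
Here n = 22, k = 12, so n − k + 1 = 11.
Given d = 14, check d ≤ 11: NO.
Slack = (n − k + 1) − d = -3.
The slack is negative: d = 14 exceeds n − k + 1 = 11 by 3, so the Singleton bound is violated and no linear [22, 12, 14]_3 code can exist. In particular it is not MDS (MDS requires d = n − k + 1 exactly).
Description: the claimed parameters are [22, 12, 14]_3; such a code would be impossible (violates the Singleton bound).


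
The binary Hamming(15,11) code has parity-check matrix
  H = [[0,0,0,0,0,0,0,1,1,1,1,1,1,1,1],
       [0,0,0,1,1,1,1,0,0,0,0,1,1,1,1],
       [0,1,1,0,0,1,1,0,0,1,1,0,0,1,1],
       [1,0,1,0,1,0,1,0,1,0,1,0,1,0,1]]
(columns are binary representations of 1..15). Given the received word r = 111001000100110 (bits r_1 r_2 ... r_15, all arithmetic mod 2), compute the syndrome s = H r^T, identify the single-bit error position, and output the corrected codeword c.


s = (1, 1, 1, 1)^T, error position = 15, corrected codeword c = 111001000100111

Compute s = H r^T mod 2 one row at a time:
  s_1 = 0 + 0 + 1 + 0 + 0 + 1 + 1 + 0 = 3 ≡ 1 (mod 2).
  s_2 = 0 + 0 + 1 + 0 + 0 + 1 + 1 + 0 = 3 ≡ 1 (mod 2).
  s_3 = 1 + 1 + 1 + 0 + 1 + 0 + 1 + 0 = 5 ≡ 1 (mod 2).
  s_4 = 1 + 1 + 0 + 0 + 0 + 0 + 1 + 0 = 3 ≡ 1 (mod 2).
s = (1, 1, 1, 1)^T — this equals column 15 of H (binary 1111), so error is at position 15.
Correct: flip bit 15 of r = 111001000100110 to get c = 111001000100111.


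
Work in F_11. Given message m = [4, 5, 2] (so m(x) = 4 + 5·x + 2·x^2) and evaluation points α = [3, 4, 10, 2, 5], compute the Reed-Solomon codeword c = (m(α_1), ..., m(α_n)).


c = [4, 1, 1, 0, 2]

Message polynomial: m(x) = 4 + 5·x + 2·x^2 (mod 11).
For each evaluation point α_i, compute m(α_i) mod 11:
  α_1 = 3: Horner steps 2 → 0 → 4, so m(3) = 4.
  α_2 = 4: Horner steps 2 → 2 → 1, so m(4) = 1.
  α_3 = 10: Horner steps 2 → 3 → 1, so m(10) = 1.
  α_4 = 2: Horner steps 2 → 9 → 0, so m(2) = 0.
  α_5 = 5: Horner steps 2 → 4 → 2, so m(5) = 2.
Codeword c = [4, 1, 1, 0, 2] ∈ F_11^5.


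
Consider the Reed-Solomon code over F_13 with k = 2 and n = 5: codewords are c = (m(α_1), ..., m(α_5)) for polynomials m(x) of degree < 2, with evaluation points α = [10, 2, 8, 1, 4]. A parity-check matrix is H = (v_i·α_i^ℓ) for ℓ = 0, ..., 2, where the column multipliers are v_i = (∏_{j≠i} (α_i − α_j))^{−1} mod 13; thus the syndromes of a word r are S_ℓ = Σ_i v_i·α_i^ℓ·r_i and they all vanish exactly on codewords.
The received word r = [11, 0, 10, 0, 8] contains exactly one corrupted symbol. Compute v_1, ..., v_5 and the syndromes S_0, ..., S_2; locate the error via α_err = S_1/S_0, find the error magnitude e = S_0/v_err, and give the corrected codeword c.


S = (4, 8, 3), error at position 2, error magnitude e = 6, c = [11, 7, 10, 0, 8].

Step 1: column multipliers v_i = (∏_{j≠i}(α_i − α_j))^{−1} mod 13.
  i = 1 (α = 10): (10−2)(10−8)(10−1)(10−4) = 8·2·9·6 = 864 ≡ 6, so v_1 = 6^{−1} = 11 (mod 13).
  i = 2 (α = 2): (2−10)(2−8)(2−1)(2−4) = (−8)·(−6)·1·(−2) = −96 ≡ 8, so v_2 = 8^{−1} = 5 (mod 13).
  i = 3 (α = 8): (8−10)(8−2)(8−1)(8−4) = (−2)·6·7·4 = −336 ≡ 2, so v_3 = 2^{−1} = 7 (mod 13).
  i = 4 (α = 1): (1−10)(1−2)(1−8)(1−4) = (−9)·(−1)·(−7)·(−3) = 189 ≡ 7, so v_4 = 7^{−1} = 2 (mod 13).
  i = 5 (α = 4): (4−10)(4−2)(4−8)(4−1) = (−6)·2·(−4)·3 = 144 ≡ 1, so v_5 = 1^{−1} = 1 (mod 13).
  v = [11, 5, 7, 2, 1].
Step 2: syndromes of r = [11, 0, 10, 0, 8] (all sums mod 13).
  S_0 = Σ v_i r_i = 11·11 + 5·0 + 7·10 + 2·0 + 1·8 = 199 ≡ 4.
  S_1 = Σ v_i α_i r_i = 11·10·11 + 5·2·0 + 7·8·10 + 2·1·0 + 1·4·8 = 1802 ≡ 8.
  α_i^2 mod 13 = [9, 4, 12, 1, 3].
  S_2 = Σ v_i α_i^2 r_i = 11·9·11 + 5·4·0 + 7·12·10 + 2·1·0 + 1·3·8 = 1953 ≡ 3.
  S = (4, 8, 3) ≠ 0, so r is not a codeword (an error is present).
Step 3: locate the error. For a single error e at position i, S_ℓ = v_i·e·α_i^ℓ, so α_err = S_1/S_0.
  S_0^{−1} = 4^{−1} = 10 (mod 13), so α_err = 8·10 = 80 ≡ 2 = α_2. Error position i = 2.
  Consistency check: S_2/S_1 = 3·5 = 15 ≡ 2 = α_err ✓ (single-error assumption holds).
Step 4: error magnitude e = S_0/v_2 = S_0·∏_{j≠2}(α_2 − α_j) = 4·8 = 32 ≡ 6 (mod 13).
Step 5: correct position 2: c_2 = r_2 − e = 0 − 6 ≡ 7 (mod 13). Hence c = [11, 7, 10, 0, 8].
  Check: interpolating c through the α_i gives m(x) = 6 + 7·x (degree < 2) with m(α_i) = c_i for every i, so c is indeed a codeword.


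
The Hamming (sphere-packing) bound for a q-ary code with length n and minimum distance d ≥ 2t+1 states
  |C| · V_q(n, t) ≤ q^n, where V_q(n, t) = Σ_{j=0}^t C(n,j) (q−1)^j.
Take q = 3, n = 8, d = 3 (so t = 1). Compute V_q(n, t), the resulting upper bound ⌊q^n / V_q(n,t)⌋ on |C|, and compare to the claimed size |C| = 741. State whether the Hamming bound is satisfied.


V_q(n, t) = 17, q^n = 6561, Hamming bound = 385, |C| = 741 > bound (violated).

Step 1: Compute V_q(n, t) = Σ_{j=0}^1 C(n, j) (q−1)^j.
  j = 0: C(8,0)·(2)^0 = 1·1 = 1.
  j = 1: C(8,1)·(2)^1 = 8·2 = 16.
  V_q(n, t) = 1 + 16 = 17.
Step 2: q^n = 3^8 = 6561.
Step 3: Hamming bound ⌊q^n / V_q(n,t)⌋ = ⌊6561/17⌋ = 385.
Step 4: Compare |C| = 741 to 385: violated.
The claimed |C| lies above the Hamming bound, so no 3-ary code of length 8 with d ≥ 3 can have 741 codewords.


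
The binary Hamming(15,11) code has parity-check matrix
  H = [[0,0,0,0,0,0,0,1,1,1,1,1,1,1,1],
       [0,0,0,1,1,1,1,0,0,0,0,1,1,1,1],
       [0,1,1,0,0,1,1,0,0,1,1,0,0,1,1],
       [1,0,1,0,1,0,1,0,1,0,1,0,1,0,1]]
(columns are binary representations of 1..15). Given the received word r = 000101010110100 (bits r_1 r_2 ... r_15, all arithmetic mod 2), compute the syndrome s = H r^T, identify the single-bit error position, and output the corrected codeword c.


s = (0, 1, 1, 0)^T, error position = 6, corrected codeword c = 000100010110100

Compute s = H r^T mod 2 one row at a time:
  s_1 = 1 + 0 + 1 + 1 + 0 + 1 + 0 + 0 = 4 ≡ 0 (mod 2).
  s_2 = 1 + 0 + 1 + 0 + 0 + 1 + 0 + 0 = 3 ≡ 1 (mod 2).
  s_3 = 0 + 0 + 1 + 0 + 1 + 1 + 0 + 0 = 3 ≡ 1 (mod 2).
  s_4 = 0 + 0 + 0 + 0 + 0 + 1 + 1 + 0 = 2 ≡ 0 (mod 2).
s = (0, 1, 1, 0)^T — this equals column 6 of H (binary 0110), so error is at position 6.
Correct: flip bit 6 of r = 000101010110100 to get c = 000100010110100.


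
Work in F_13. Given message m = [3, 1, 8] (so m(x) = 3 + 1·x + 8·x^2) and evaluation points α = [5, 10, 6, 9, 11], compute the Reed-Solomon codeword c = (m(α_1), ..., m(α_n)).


c = [0, 7, 11, 10, 7]

Message polynomial: m(x) = 3 + 1·x + 8·x^2 (mod 13).
For each evaluation point α_i, compute m(α_i) mod 13:
  α_1 = 5: Horner steps 8 → 2 → 0, so m(5) = 0.
  α_2 = 10: Horner steps 8 → 3 → 7, so m(10) = 7.
  α_3 = 6: Horner steps 8 → 10 → 11, so m(6) = 11.
  α_4 = 9: Horner steps 8 → 8 → 10, so m(9) = 10.
  α_5 = 11: Horner steps 8 → 11 → 7, so m(11) = 7.
Codeword c = [0, 7, 11, 10, 7] ∈ F_13^5.


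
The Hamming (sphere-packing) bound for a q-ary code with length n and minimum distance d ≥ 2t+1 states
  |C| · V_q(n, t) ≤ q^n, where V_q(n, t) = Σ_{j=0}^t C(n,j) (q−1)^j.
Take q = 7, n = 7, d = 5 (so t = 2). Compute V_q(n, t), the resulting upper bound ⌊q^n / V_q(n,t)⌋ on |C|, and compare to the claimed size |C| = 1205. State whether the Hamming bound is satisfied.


V_q(n, t) = 799, q^n = 823543, Hamming bound = 1030, |C| = 1205 > bound (violated).

Step 1: Compute V_q(n, t) = Σ_{j=0}^2 C(n, j) (q−1)^j.
  j = 0: C(7,0)·(6)^0 = 1·1 = 1.
  j = 1: C(7,1)·(6)^1 = 7·6 = 42.
  j = 2: C(7,2)·(6)^2 = 21·36 = 756.
  V_q(n, t) = 1 + 42 + 756 = 799.
Step 2: q^n = 7^7 = 823543.
Step 3: Hamming bound ⌊q^n / V_q(n,t)⌋ = ⌊823543/799⌋ = 1030.
Step 4: Compare |C| = 1205 to 1030: violated.
The claimed |C| lies above the Hamming bound, so no 7-ary code of length 7 with d ≥ 5 can have 1205 codewords.
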